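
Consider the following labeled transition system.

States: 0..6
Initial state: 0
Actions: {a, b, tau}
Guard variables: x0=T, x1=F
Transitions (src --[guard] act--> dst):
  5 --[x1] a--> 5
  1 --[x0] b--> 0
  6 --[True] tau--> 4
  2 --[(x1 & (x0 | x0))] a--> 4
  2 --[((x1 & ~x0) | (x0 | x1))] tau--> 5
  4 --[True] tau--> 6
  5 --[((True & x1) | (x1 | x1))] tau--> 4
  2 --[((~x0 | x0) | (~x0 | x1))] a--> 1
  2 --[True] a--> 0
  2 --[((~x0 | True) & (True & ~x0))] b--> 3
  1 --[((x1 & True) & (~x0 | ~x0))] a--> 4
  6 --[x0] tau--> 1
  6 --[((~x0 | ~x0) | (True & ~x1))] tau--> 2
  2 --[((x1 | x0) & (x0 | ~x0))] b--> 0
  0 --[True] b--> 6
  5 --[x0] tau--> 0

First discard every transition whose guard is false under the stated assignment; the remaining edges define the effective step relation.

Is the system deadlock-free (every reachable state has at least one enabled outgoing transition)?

Answer: DEADLOCK-FREE

Analysis:
R = {0,1,2,4,5,6}
  0: b→6  [1 exit(s)]
  1: b→0  [1 exit(s)]
  2: a→0  a→1  b→0  tau→5  [4 exit(s)]
  4: tau→6  [1 exit(s)]
  5: tau→0  [1 exit(s)]
  6: tau→1  tau→2  tau→4  [3 exit(s)]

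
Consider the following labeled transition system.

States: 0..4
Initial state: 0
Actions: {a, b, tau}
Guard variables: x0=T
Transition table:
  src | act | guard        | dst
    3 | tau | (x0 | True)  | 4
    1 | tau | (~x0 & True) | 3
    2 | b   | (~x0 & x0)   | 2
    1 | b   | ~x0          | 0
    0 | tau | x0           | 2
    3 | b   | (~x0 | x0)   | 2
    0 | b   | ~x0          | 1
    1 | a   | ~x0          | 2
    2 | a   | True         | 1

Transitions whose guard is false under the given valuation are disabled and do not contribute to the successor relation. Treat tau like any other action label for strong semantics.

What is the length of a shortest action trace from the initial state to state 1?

Answer: 2

Analysis:
Breadth-first toward 1:
  depth 0: {0}
  depth 1: {2}
  depth 2: {1}
1 enters at depth 2; path tau·a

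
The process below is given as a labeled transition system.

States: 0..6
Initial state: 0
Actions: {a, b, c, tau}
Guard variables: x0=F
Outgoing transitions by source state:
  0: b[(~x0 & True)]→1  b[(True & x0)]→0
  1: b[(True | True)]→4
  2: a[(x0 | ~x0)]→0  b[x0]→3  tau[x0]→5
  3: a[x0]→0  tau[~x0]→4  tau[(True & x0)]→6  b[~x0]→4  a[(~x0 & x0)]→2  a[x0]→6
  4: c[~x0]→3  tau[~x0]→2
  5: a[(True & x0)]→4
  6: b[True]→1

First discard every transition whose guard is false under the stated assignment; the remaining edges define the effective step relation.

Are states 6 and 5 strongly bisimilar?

Refine partition for ~:
  P[0] = {{0,1,2,3,4,5,6}}
  P[1] = {{0,1,6},{2},{3},{4},{5}}
  P[2] = {{0,6},{1},{2},{3},{4},{5}}
stable after 3 split(s): 6 block(s)
[6]={0,6}  [5]={5}

Answer: NOT BISIMILAR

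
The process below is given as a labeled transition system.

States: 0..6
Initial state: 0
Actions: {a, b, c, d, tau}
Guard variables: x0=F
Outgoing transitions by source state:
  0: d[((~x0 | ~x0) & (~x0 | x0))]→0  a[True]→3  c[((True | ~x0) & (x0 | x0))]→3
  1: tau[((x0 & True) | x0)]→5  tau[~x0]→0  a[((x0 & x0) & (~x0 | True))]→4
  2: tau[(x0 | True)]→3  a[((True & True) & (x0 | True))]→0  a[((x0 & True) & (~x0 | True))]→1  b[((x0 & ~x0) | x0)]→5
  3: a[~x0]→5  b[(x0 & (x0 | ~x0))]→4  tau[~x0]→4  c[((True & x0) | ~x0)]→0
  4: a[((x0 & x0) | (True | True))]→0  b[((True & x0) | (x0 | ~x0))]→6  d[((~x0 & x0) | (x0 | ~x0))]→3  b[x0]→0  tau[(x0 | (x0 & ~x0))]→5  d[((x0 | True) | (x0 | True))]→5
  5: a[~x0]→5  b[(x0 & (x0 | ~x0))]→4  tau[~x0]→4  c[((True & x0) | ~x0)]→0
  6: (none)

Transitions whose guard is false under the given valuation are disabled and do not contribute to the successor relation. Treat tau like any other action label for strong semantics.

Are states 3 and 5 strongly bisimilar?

Refine partition for ~:
  round 0: {{0,1,2,3,4,5,6}}
  round 1: {{0},{1},{2},{3,5},{4},{6}}
Fixed point at round 2; 6 class(es).
[3]={3,5}  [5]={3,5}

Answer: BISIMILAR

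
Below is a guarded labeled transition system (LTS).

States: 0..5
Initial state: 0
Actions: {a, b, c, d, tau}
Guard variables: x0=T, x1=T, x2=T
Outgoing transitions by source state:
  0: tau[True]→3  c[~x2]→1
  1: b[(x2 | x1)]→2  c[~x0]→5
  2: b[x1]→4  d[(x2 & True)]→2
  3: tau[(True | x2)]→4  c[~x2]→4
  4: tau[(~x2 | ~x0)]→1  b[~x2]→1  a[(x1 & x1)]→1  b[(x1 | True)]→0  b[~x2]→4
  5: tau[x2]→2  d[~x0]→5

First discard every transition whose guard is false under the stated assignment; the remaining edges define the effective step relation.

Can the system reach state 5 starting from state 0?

8 transition(s) survive guard evaluation.
depth 0: {0}
depth 1: {3}  now seen {0,3}
depth 2: {4}  now seen {0,3,4}
depth 3: {1}  now seen {0,1,3,4}
depth 4: {2}  now seen {0,1,2,3,4}
R = {0,1,2,3,4}

Answer: UNREACHABLE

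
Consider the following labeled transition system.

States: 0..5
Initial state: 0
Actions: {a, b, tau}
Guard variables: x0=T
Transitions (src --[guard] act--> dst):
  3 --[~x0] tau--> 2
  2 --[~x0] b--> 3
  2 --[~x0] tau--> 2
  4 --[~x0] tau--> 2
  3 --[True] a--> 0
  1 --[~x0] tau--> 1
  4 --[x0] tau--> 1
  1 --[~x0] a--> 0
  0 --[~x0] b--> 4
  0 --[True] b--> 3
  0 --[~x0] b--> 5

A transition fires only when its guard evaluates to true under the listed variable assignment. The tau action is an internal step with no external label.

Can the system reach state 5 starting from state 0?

3 transition(s) survive guard evaluation.
Layer 0: {0}
Layer 1: {3}  total {0,3}
R = {0,3}

Answer: UNREACHABLE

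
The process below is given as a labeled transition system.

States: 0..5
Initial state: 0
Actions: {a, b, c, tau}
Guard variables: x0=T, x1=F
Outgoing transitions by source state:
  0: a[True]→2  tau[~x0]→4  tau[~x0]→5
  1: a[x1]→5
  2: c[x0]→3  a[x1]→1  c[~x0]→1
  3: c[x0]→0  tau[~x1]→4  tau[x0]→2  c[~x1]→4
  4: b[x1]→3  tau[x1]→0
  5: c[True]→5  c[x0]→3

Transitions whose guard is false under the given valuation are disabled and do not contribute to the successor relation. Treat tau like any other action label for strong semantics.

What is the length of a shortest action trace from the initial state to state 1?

Answer: UNREACHABLE

Trace:
Layered search for 1:
  Layer 0: {0}
  Layer 1: {2}
  Layer 2: {3}
  Layer 3: {4}
1 never appears.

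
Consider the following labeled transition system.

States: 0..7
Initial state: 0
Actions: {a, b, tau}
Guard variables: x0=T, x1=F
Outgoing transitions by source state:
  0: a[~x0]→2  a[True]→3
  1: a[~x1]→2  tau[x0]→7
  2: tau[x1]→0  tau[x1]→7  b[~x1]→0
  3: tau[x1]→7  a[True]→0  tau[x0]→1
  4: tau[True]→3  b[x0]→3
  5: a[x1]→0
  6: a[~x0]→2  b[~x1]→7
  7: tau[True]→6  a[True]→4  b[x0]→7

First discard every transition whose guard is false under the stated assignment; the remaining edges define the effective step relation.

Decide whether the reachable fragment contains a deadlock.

Answer: DEADLOCK-FREE

Analysis:
Reachable = {0,1,2,3,4,6,7}
  0: a→3  [1 exit(s)]
  1: a→2  tau→7  [2 exit(s)]
  2: b→0  [1 exit(s)]
  3: a→0  tau→1  [2 exit(s)]
  4: b→3  tau→3  [2 exit(s)]
  6: b→7  [1 exit(s)]
  7: a→4  b→7  tau→6  [3 exit(s)]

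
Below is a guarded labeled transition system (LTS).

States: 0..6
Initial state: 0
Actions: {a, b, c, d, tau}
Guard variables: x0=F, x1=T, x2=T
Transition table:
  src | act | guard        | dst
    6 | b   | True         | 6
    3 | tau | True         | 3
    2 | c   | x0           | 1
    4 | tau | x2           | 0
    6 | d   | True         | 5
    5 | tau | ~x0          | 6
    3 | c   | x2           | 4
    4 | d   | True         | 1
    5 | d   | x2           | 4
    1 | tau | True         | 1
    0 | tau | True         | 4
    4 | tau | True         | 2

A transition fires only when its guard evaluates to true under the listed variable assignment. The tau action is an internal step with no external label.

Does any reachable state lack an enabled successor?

Answer: DEADLOCK at state 2

Analysis:
R = {0,1,2,4}
  0: tau→4  [1 out]
  1: tau→1  [1 out]
  2: ∅  [STUCK]
  4: d→1  tau→0  tau→2  [3 out]
witness 2: tau·tau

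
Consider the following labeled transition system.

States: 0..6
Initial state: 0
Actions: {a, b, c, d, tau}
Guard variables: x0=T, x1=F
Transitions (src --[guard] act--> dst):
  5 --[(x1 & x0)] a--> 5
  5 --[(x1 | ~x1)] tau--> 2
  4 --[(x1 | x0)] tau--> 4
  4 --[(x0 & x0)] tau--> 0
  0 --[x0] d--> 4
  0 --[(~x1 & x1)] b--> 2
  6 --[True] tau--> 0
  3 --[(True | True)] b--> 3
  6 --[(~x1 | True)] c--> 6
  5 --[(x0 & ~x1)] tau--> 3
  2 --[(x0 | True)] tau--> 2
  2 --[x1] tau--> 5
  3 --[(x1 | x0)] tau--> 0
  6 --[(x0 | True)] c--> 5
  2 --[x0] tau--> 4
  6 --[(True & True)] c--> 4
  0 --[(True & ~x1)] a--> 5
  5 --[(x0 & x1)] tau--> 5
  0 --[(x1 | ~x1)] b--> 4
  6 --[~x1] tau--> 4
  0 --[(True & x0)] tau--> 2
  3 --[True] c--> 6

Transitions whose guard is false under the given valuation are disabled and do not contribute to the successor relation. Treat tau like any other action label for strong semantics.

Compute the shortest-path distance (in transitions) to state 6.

Answer: 3

Working:
Layered search for 6:
  Layer 0: {0}
  Layer 1: {2,4,5}
  Layer 2: {3}
  Layer 3: {6}
6 enters at depth 3; path a·tau·c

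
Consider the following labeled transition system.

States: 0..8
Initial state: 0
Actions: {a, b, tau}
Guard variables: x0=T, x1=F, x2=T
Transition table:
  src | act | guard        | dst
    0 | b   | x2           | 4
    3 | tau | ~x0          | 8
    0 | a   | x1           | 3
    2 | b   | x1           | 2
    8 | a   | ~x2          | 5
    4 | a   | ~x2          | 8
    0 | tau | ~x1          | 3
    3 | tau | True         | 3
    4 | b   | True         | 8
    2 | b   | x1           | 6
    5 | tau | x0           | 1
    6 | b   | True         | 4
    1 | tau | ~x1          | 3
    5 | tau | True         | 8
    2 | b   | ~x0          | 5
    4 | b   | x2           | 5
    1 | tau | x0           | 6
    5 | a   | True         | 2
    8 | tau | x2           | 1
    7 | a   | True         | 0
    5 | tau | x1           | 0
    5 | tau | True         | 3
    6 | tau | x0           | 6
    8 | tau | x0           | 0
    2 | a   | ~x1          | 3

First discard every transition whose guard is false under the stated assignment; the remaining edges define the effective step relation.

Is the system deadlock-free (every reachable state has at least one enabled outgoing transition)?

R = {0,1,2,3,4,5,6,8}
  0: b→4  tau→3  [2 exit(s)]
  1: tau→3  tau→6  [2 exit(s)]
  2: a→3  [1 exit(s)]
  3: tau→3  [1 exit(s)]
  4: b→5  b→8  [2 exit(s)]
  5: a→2  tau→1  tau→3  tau→8  [4 exit(s)]
  6: b→4  tau→6  [2 exit(s)]
  8: tau→0  tau→1  [2 exit(s)]

Answer: DEADLOCK-FREE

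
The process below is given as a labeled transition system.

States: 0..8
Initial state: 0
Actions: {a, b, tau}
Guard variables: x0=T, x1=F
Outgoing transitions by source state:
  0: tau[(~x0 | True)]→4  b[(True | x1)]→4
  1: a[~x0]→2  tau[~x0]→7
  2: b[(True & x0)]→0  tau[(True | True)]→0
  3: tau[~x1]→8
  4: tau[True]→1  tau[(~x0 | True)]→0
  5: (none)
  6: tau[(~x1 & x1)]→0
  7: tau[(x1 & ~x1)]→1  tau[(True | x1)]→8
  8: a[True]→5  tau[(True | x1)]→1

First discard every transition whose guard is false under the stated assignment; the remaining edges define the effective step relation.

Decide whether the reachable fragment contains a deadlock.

Answer: DEADLOCK at state 1

Analysis:
Reachable = {0,1,4}
  0: b→4  tau→4  [2 out]
  1: ∅  [no exit]
  4: tau→0  tau→1  [2 out]
witness 1: tau·tau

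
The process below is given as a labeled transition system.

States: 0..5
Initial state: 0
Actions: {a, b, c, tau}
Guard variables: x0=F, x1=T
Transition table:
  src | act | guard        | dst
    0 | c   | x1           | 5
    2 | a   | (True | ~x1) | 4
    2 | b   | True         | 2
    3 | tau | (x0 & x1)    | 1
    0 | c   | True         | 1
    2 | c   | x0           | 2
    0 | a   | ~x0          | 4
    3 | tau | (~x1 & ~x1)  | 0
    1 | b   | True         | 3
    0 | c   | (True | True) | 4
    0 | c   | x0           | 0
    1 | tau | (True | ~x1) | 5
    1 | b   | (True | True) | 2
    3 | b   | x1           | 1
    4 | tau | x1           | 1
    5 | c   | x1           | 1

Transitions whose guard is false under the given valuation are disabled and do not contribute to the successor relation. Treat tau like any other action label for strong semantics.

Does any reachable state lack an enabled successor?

Answer: DEADLOCK-FREE

Trace:
Reachable = {0,1,2,3,4,5}
  0: a→4  c→1  c→4  c→5  [deg 4]
  1: b→2  b→3  tau→5  [deg 3]
  2: a→4  b→2  [deg 2]
  3: b→1  [deg 1]
  4: tau→1  [deg 1]
  5: c→1  [deg 1]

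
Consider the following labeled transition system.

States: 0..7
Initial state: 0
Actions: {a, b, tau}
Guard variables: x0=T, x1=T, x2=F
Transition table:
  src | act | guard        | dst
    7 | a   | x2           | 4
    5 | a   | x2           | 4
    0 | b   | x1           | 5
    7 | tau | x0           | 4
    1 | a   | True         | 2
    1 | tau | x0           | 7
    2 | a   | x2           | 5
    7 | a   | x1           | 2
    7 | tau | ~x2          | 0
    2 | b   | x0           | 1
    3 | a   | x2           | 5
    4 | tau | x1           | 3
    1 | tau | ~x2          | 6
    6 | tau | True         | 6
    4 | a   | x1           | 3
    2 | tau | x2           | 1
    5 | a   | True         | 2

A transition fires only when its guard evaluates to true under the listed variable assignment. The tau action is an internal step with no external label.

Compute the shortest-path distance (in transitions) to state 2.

Answer: 2

Analysis:
BFS to 2:
  depth 0: {0}
  depth 1: {5}
  depth 2: {2}
depth(2)=2, e.g. b·a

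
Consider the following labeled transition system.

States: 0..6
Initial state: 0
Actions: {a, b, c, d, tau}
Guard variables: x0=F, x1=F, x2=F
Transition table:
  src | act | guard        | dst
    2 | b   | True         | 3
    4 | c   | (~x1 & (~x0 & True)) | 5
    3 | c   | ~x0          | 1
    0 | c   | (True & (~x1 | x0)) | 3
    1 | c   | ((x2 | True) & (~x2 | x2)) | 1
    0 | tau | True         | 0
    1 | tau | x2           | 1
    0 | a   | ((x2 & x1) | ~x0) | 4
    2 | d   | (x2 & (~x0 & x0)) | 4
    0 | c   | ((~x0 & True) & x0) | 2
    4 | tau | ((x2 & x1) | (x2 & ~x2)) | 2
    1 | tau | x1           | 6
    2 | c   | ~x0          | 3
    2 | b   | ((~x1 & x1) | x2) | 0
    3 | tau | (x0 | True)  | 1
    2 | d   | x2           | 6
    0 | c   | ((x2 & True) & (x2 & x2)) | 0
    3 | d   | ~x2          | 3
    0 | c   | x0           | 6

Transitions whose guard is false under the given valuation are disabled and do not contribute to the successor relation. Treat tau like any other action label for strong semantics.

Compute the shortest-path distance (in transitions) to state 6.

Breadth-first toward 6:
  depth 0: {0}
  depth 1: {3,4}
  depth 2: {1,5}
6 never appears.

Answer: UNREACHABLE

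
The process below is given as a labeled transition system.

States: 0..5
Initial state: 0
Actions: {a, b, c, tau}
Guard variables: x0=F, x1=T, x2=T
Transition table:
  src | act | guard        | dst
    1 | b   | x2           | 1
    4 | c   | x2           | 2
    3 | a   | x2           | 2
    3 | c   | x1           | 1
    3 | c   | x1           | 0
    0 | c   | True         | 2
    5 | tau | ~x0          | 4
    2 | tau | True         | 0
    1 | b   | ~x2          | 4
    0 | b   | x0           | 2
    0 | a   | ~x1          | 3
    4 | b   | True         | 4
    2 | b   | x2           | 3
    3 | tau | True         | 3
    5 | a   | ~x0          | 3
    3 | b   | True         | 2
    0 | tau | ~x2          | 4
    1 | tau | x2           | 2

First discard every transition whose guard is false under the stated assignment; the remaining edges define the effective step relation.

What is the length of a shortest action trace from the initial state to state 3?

Breadth-first toward 3:
  Layer 0: {0}
  Layer 1: {2}
  Layer 2: {3}
first hit 3 at d=2 via c·b

Answer: 2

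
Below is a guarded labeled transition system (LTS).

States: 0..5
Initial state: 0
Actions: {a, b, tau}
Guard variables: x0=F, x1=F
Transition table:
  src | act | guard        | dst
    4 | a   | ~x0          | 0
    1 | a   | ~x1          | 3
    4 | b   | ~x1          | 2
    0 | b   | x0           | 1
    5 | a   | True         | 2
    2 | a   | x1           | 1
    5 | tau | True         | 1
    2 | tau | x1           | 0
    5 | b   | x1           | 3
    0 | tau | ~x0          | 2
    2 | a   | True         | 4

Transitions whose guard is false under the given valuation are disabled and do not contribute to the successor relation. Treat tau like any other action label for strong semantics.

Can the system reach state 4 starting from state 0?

Answer: REACHABLE

Analysis:
After dropping false guards: 7 live edges.
Layer 0: {0}
Layer 1: {2}  now seen {0,2}
Layer 2: {4}  now seen {0,2,4}
R = {0,2,4}
witness 4: tau·a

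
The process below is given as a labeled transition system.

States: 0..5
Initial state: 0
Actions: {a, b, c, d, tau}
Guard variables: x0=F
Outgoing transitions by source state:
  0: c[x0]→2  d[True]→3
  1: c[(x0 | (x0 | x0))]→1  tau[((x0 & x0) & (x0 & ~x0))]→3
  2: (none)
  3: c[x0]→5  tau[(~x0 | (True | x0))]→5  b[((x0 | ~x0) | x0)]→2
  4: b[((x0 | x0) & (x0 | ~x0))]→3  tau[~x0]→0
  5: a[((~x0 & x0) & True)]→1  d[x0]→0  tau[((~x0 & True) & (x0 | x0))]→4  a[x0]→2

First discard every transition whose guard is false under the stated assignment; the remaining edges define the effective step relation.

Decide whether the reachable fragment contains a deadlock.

Answer: DEADLOCK at state 2

Trace:
R = {0,2,3,5}
  0: d→3  [1 exit(s)]
  2: ∅  [no exit]
  3: b→2  tau→5  [2 exit(s)]
  5: ∅  [no exit]
witness 2: d·b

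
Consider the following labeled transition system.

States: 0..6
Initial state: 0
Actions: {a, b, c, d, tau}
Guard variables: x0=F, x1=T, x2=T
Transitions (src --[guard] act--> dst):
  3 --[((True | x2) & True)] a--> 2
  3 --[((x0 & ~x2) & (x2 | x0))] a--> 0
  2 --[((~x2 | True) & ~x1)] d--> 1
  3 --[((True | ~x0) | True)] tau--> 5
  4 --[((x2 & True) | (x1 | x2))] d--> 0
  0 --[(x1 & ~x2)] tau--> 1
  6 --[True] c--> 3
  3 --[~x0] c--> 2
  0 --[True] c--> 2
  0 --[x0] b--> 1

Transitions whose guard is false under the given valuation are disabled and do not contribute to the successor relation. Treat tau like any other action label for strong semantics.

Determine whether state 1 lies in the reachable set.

Answer: UNREACHABLE

Working:
Guard filter leaves 6 enabled edge(s).
L0 = {0}
L1 = {2}  total {0,2}
Reach set: {0,2}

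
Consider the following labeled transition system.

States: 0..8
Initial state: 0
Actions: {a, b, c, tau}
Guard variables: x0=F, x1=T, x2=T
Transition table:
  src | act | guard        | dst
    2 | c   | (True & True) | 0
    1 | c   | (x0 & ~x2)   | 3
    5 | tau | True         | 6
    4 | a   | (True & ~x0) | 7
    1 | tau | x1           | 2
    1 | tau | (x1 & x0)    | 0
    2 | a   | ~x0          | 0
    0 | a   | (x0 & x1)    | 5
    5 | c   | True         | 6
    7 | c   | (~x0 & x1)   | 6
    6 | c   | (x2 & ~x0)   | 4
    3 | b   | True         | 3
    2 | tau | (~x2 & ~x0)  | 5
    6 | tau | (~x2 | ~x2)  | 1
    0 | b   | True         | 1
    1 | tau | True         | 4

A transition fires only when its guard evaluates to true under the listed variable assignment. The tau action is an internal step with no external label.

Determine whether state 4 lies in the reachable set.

Guard filter leaves 11 enabled edge(s).
depth 0: {0}
depth 1: {1}  total {0,1}
depth 2: {2,4}  total {0,1,2,4}
depth 3: {7}  total {0,1,2,4,7}
depth 4: {6}  total {0,1,2,4,6,7}
Reach set: {0,1,2,4,6,7}
trace reaching 4: b·tau

Answer: REACHABLE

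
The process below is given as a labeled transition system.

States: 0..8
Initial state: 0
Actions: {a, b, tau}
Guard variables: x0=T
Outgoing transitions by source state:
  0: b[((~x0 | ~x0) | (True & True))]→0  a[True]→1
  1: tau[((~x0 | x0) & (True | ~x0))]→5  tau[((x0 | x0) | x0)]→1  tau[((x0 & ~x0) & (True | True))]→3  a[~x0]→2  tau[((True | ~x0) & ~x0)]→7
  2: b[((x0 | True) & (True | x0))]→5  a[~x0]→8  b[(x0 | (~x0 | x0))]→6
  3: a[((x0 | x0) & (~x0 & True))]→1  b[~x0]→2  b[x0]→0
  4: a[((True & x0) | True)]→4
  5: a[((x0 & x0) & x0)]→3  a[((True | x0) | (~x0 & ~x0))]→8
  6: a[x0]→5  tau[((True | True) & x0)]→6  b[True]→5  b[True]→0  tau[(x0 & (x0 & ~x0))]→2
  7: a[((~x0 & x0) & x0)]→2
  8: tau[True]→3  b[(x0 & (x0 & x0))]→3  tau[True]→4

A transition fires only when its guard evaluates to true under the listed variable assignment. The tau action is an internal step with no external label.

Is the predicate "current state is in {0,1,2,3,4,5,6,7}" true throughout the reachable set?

Answer: INVARIANT VIOLATED at state 8

Working:
Allowed set {0,1,2,3,4,5,6,7}
Reach set: {0,1,3,4,5,8}
  0: ✓
  1: ✓
  3: ✓
  4: ✓
  5: ✓
  8: VIOLATES
witness against invariant: a·tau·a → 8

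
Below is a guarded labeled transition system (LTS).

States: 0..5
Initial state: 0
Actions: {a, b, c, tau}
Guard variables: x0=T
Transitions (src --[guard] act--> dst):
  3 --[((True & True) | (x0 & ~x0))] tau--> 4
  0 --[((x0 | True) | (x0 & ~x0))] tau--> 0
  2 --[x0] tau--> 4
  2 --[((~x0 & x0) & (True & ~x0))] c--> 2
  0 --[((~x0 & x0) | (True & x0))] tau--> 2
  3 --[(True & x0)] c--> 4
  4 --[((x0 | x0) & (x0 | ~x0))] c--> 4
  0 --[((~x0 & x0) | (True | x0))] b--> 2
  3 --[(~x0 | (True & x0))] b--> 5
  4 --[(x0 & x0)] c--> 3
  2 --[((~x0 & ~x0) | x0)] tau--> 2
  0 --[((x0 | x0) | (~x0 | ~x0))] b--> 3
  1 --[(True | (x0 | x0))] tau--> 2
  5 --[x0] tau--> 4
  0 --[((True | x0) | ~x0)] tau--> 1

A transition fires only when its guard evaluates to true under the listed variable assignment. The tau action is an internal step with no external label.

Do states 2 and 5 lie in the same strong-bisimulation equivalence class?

Answer: NOT BISIMILAR

Analysis:
Compute ~ classes (split until stable):
  P[0] = {{0,1,2,3,4,5}}
  P[1] = {{0},{1,2,5},{3},{4}}
  P[2] = {{0},{1},{2},{3},{4},{5}}
6 equivalence class(es) (converged in 3)
class of 2: {2}; class of 5: {5}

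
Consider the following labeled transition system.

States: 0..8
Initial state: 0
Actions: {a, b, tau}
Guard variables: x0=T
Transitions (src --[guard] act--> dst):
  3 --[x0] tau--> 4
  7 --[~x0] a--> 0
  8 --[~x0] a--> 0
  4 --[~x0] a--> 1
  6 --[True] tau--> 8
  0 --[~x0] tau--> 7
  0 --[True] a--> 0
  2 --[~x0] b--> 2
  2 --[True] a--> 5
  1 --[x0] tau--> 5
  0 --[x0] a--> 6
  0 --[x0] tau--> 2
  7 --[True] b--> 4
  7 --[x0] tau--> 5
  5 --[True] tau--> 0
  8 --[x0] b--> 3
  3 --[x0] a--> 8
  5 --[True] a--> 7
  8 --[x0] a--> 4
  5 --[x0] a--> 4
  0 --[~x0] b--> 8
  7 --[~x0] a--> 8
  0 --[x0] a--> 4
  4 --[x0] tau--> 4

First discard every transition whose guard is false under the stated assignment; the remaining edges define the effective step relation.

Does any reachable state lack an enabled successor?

Answer: DEADLOCK-FREE

Working:
Reachable = {0,2,3,4,5,6,7,8}
  0: a→0  a→4  a→6  tau→2  [deg 4]
  2: a→5  [deg 1]
  3: a→8  tau→4  [deg 2]
  4: tau→4  [deg 1]
  5: a→4  a→7  tau→0  [deg 3]
  6: tau→8  [deg 1]
  7: b→4  tau→5  [deg 2]
  8: a→4  b→3  [deg 2]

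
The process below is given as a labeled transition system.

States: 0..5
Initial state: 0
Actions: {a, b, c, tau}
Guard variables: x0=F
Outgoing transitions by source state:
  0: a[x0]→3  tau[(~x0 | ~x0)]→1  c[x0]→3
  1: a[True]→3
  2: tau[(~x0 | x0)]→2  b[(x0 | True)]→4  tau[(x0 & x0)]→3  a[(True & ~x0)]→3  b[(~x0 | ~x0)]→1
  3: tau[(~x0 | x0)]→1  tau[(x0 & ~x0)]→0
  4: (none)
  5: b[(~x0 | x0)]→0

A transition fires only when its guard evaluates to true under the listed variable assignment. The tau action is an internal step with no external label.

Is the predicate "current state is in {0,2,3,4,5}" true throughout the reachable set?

Answer: INVARIANT VIOLATED at state 1

Working:
Inv-set: {0,2,3,4,5}
R = {0,1,3}
  0: ✓
  1: outside
  3: ✓
witness against invariant: tau → 1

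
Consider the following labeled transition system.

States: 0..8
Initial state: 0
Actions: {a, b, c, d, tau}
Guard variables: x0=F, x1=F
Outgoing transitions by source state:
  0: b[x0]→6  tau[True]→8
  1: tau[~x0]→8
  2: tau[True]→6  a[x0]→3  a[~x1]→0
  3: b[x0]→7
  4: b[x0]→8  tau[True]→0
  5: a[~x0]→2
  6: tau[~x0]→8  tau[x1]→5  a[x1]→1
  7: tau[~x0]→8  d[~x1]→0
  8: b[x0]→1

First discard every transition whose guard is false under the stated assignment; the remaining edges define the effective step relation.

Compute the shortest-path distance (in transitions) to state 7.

Answer: UNREACHABLE

Analysis:
Breadth-first toward 7:
  depth 0: {0}
  depth 1: {8}
7 never appears.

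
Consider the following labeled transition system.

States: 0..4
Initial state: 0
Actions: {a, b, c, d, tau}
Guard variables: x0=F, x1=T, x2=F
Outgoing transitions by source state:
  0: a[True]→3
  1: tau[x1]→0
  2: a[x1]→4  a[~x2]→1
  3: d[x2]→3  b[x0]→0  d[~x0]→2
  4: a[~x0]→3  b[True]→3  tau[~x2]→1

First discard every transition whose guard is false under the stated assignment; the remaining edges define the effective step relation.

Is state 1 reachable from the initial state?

After dropping false guards: 8 live edges.
depth 0: {0}
depth 1: {3}  now seen {0,3}
depth 2: {2}  now seen {0,2,3}
depth 3: {1,4}  now seen {0,1,2,3,4}
R = {0,1,2,3,4}
witness 1: a·d·a

Answer: REACHABLE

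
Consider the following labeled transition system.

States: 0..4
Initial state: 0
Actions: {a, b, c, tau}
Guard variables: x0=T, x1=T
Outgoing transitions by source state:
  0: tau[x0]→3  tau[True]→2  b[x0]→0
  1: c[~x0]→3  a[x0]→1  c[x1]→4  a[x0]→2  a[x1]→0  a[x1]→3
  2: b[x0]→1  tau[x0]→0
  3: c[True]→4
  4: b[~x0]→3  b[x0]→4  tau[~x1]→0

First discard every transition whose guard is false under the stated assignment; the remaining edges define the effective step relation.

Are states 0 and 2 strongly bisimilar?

Answer: NOT BISIMILAR

Working:
Bisimulation quotient by refinement:
  round 0: {{0,1,2,3,4}}
  round 1: {{0,2},{1},{3},{4}}
  round 2: {{0},{1},{2},{3},{4}}
5 equivalence class(es) (converged in 3)
class of 0: {0}; class of 2: {2}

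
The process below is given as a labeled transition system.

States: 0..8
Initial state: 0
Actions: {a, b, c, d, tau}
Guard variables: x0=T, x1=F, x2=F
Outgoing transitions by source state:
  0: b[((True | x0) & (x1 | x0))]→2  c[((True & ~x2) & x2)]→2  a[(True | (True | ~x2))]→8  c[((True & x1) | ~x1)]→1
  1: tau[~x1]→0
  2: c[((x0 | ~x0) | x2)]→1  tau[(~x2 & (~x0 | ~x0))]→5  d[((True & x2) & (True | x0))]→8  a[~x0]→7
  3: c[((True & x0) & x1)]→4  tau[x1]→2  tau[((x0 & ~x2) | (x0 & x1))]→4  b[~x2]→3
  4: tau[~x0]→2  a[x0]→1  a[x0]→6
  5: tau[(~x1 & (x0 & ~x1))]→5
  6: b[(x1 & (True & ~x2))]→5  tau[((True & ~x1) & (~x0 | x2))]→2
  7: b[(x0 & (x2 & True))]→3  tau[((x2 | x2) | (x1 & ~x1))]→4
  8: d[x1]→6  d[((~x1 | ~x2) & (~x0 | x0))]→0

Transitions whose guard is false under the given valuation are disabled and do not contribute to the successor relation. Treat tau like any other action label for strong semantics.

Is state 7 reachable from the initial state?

After dropping false guards: 11 live edges.
L0 = {0}
L1 = {1,2,8}  now seen {0,1,2,8}
Reachable = {0,1,2,8}

Answer: UNREACHABLE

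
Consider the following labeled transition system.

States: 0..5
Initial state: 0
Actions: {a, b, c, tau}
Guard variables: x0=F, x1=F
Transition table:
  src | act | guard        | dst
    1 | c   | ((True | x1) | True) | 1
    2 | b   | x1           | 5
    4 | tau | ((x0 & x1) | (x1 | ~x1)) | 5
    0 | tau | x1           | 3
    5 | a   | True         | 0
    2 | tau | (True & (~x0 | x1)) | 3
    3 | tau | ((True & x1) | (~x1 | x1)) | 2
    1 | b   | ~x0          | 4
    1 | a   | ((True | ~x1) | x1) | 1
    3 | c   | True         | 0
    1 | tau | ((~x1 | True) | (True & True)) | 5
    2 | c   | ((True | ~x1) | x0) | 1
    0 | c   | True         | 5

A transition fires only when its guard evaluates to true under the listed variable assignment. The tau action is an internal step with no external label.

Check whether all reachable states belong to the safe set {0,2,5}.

Safe = {0,2,5}
R = {0,5}
  0: ✓
  5: ✓

Answer: INVARIANT HOLDS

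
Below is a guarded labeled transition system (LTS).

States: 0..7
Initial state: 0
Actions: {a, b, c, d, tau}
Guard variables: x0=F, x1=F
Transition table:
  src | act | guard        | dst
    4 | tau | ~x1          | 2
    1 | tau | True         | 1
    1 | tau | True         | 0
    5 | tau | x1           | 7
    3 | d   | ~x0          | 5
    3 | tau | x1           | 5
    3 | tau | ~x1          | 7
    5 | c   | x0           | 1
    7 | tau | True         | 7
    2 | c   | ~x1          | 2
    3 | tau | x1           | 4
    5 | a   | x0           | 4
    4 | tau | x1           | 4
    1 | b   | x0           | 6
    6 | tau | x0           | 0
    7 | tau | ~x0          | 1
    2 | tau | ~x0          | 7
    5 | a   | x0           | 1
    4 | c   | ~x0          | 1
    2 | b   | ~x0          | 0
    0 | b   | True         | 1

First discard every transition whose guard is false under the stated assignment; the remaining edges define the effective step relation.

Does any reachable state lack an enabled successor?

R = {0,1}
  0: b→1  [1 exit(s)]
  1: tau→0  tau→1  [2 exit(s)]

Answer: DEADLOCK-FREE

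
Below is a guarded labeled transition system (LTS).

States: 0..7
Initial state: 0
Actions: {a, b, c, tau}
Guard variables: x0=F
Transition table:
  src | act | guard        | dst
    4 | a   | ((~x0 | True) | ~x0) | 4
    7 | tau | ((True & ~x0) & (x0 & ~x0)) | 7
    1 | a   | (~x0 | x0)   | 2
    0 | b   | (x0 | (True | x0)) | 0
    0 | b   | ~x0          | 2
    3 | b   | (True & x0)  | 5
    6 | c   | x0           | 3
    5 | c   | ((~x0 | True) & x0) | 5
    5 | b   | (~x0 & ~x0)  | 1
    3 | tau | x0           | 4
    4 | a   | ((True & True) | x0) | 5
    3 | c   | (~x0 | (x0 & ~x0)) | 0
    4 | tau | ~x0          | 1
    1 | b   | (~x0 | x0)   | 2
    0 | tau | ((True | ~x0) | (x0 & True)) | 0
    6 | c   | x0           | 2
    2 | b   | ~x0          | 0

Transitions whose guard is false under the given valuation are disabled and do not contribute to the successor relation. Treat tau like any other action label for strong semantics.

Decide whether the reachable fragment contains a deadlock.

Answer: DEADLOCK-FREE

Analysis:
Reachable = {0,2}
  0: b→0  b→2  tau→0  [3 exit(s)]
  2: b→0  [1 exit(s)]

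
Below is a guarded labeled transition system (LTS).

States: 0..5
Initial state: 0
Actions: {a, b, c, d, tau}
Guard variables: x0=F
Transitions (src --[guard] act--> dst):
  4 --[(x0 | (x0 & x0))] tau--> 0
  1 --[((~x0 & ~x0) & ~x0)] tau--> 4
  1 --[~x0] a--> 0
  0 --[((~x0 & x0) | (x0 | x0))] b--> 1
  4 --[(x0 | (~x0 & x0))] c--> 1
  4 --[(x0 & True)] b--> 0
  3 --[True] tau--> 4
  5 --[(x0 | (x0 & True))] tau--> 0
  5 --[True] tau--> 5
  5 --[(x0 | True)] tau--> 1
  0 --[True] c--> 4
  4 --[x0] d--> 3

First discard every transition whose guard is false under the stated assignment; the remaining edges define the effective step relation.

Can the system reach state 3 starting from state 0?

Answer: UNREACHABLE

Working:
6 transition(s) survive guard evaluation.
Layer 0: {0}
Layer 1: {4}  now seen {0,4}
Reach set: {0,4}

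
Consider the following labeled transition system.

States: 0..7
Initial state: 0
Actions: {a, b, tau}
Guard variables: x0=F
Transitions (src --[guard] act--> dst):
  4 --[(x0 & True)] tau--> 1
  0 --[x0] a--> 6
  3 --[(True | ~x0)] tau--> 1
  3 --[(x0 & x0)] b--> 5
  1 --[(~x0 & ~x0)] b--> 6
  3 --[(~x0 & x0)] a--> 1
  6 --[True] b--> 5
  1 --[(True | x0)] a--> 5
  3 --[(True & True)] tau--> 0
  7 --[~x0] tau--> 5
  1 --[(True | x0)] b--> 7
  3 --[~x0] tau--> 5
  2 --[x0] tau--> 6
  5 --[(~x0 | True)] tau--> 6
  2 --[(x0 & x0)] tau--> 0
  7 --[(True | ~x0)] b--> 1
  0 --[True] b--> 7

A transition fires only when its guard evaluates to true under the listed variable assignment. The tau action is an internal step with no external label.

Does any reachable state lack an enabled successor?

Answer: DEADLOCK-FREE

Analysis:
Reach set: {0,1,5,6,7}
  0: b→7  [1 out]
  1: a→5  b→6  b→7  [3 out]
  5: tau→6  [1 out]
  6: b→5  [1 out]
  7: b→1  tau→5  [2 out]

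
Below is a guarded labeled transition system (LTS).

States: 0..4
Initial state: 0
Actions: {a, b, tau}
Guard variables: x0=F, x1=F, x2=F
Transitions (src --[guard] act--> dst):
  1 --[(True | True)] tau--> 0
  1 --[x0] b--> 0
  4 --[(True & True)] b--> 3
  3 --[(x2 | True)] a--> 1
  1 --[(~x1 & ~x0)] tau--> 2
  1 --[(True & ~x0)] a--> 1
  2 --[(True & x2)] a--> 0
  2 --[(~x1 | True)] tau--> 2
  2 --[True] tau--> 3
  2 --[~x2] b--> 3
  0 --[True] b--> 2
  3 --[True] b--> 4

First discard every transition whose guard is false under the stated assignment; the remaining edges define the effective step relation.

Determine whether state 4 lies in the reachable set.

Answer: REACHABLE

Working:
After dropping false guards: 10 live edges.
Layer 0: {0}
Layer 1: {2}  now seen {0,2}
Layer 2: {3}  now seen {0,2,3}
Layer 3: {1,4}  now seen {0,1,2,3,4}
R = {0,1,2,3,4}
Path to 4: b·tau·b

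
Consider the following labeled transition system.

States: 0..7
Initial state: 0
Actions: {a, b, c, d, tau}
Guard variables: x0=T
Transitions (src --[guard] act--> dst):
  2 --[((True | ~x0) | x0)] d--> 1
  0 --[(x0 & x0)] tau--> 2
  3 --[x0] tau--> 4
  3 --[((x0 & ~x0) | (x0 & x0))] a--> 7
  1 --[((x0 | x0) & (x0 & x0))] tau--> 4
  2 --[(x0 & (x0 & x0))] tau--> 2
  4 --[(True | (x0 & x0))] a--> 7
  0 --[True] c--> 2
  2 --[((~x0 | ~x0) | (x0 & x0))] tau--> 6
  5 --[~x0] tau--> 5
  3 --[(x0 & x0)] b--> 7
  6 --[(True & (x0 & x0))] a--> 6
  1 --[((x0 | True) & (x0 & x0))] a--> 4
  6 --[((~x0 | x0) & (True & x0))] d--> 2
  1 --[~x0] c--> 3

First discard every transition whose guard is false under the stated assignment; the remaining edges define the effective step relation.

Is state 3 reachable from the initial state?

After dropping false guards: 13 live edges.
Layer 0: {0}
Layer 1: {2}  cumulative {0,2}
Layer 2: {1,6}  cumulative {0,1,2,6}
Layer 3: {4}  cumulative {0,1,2,4,6}
Layer 4: {7}  cumulative {0,1,2,4,6,7}
Reach set: {0,1,2,4,6,7}

Answer: UNREACHABLE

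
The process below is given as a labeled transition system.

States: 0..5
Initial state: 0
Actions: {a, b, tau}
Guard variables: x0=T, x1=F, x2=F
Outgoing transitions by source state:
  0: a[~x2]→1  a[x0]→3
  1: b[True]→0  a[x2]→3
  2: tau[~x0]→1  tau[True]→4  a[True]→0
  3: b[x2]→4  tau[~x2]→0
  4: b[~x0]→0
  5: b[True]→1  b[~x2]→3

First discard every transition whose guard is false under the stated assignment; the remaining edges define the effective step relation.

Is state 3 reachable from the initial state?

Guard filter leaves 8 enabled edge(s).
Layer 0: {0}
Layer 1: {1,3}  cumulative {0,1,3}
R = {0,1,3}
trace reaching 3: a

Answer: REACHABLE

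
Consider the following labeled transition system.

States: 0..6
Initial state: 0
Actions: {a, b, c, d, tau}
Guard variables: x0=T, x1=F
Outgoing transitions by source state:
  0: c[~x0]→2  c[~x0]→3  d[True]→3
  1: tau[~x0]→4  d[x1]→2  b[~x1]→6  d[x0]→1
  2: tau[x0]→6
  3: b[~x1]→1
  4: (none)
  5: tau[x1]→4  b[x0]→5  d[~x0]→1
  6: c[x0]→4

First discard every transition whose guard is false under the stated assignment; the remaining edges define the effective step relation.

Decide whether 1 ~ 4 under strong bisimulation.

Answer: NOT BISIMILAR

Working:
Refine partition for ~:
  π0 = {{0,1,2,3,4,5,6}}
  π1 = {{0},{1},{2},{3,5},{4},{6}}
  π2 = {{0},{1},{2},{3},{4},{5},{6}}
stable after 3 split(s): 7 block(s)
class of 1: {1}; class of 4: {4}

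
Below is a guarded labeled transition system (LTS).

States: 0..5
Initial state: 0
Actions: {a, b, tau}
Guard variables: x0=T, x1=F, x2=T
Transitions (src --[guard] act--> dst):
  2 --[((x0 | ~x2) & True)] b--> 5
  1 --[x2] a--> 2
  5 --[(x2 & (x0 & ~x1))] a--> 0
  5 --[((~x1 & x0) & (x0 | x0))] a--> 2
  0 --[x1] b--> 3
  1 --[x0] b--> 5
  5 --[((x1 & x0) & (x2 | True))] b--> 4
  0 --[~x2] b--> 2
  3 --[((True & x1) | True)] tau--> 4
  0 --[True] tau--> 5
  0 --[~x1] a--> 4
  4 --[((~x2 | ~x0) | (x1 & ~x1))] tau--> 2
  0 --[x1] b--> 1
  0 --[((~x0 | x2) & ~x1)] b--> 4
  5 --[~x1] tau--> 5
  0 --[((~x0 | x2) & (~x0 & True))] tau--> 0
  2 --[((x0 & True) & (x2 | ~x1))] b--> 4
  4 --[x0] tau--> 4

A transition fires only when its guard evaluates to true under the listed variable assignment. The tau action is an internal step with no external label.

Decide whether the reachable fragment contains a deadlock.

Reach set: {0,2,4,5}
  0: a→4  b→4  tau→5  [3 out]
  2: b→4  b→5  [2 out]
  4: tau→4  [1 out]
  5: a→0  a→2  tau→5  [3 out]

Answer: DEADLOCK-FREE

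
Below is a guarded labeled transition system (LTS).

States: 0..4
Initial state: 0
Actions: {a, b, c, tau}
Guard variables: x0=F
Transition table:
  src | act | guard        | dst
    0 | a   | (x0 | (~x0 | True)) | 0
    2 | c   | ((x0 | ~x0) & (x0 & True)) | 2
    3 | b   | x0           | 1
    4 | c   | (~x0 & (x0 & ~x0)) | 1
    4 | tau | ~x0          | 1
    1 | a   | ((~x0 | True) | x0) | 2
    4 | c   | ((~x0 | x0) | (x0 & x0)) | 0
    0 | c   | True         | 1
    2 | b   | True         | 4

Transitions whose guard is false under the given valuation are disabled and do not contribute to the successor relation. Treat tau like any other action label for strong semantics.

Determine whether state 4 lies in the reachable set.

Answer: REACHABLE

Analysis:
Guard filter leaves 6 enabled edge(s).
depth 0: {0}
depth 1: {1}  total {0,1}
depth 2: {2}  total {0,1,2}
depth 3: {4}  total {0,1,2,4}
Reachable = {0,1,2,4}
Path to 4: c·a·b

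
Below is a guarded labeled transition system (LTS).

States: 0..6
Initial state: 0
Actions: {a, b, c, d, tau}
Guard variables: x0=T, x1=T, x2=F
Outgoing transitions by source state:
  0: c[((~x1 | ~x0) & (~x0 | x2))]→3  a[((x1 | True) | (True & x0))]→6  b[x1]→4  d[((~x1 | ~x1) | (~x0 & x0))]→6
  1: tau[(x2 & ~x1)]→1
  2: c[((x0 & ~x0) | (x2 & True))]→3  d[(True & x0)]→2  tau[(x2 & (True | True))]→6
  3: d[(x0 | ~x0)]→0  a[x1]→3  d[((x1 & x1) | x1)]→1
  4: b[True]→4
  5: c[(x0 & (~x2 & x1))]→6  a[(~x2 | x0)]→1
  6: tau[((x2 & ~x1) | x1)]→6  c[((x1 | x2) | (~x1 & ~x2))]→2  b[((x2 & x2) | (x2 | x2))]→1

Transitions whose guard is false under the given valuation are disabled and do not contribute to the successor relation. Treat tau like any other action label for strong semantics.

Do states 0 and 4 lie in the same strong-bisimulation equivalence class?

Answer: NOT BISIMILAR

Working:
Compute ~ classes (split until stable):
  round 0: {{0,1,2,3,4,5,6}}
  round 1: {{0},{1},{2},{3},{4},{5},{6}}
Fixed point at round 2; 7 class(es).
[0]={0}  [4]={4}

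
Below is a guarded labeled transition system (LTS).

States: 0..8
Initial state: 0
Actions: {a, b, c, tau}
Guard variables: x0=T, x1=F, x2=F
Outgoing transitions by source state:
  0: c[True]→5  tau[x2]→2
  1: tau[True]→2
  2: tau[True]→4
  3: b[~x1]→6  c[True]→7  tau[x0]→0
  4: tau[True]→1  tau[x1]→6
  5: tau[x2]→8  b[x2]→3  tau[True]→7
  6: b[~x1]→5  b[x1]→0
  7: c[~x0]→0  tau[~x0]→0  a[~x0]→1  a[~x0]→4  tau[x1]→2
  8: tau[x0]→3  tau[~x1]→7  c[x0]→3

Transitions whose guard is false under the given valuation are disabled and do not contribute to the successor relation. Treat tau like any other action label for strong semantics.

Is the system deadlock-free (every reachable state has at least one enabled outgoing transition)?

Reachable = {0,5,7}
  0: c→5  [1 exit(s)]
  5: tau→7  [1 exit(s)]
  7: ∅  [no exit]
Path to 7: c·tau

Answer: DEADLOCK at state 7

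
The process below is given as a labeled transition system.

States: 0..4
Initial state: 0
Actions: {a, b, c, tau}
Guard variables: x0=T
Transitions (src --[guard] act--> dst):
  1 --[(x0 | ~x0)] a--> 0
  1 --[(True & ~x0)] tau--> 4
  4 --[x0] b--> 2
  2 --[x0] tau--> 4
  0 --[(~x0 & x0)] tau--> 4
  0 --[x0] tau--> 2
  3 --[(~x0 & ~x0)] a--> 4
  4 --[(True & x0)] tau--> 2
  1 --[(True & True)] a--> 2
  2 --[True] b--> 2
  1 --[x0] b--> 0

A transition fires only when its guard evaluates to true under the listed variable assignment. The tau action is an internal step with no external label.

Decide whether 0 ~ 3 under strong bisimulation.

Bisimulation quotient by refinement:
  P[0] = {{0,1,2,3,4}}
  P[1] = {{0},{1},{2,4},{3}}
4 equivalence class(es) (converged in 2)
0∈{0}, 3∈{3}

Answer: NOT BISIMILAR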